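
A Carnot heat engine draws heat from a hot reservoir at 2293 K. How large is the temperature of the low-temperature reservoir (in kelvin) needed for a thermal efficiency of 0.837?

From η = 1 − T_C/T_H, T_C = T_H·(1 − η) = 2293.00 × (1 − 0.837) = 373.8 K.

T_C ≈ 373.8 K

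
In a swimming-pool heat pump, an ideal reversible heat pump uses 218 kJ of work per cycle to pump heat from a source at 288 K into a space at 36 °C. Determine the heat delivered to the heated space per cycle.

Q_H ≈ 3187 kJ

T_H = 36 °C → 36 + 273.15 = 309.15 K.
Reversible heating COP: COP_HP = T_H/(T_H − T_C) = 309.15/21.15 = 14.6170.
Q_H = COP_HP · W = 14.6170 × 218 = 3187 kJ.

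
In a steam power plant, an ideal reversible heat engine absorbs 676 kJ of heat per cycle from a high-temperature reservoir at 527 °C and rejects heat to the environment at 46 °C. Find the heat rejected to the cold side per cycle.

Q_C ≈ 270 kJ

T_H = 527 °C → 527 + 273.15 = 800.15 K.
T_C = 46 °C → 46 + 273.15 = 319.15 K.
Carnot efficiency: η = 1 − T_C/T_H = 1 − 319.15/800.15 = 0.6011.
For a reversible cycle Q_C/Q_H = T_C/T_H, so Q_C = 676 × 319.15/800.15 = 270 kJ.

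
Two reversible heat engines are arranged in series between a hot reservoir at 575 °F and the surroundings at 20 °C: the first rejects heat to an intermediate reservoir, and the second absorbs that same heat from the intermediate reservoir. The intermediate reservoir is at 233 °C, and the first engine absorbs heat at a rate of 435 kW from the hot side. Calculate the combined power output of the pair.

T_H = 575 °F → (575 − 32) × 5/9 = 301.67 °C = 574.82 K.
T_C = 20 °C → 20 + 273.15 = 293.15 K.
Two reversible stages in series are equivalent to a single Carnot engine between T_H and T_C, so η_total = 1 − T_C/T_H = 1 − 293.15/574.82 = 0.4900.
W_total = η_total · Q_H = 0.4900 × 435 = 213.2 kW.

Ẇ_total ≈ 213.2 kW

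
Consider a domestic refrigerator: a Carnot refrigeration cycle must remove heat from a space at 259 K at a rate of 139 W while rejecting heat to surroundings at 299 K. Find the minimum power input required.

For a reversible refrigerator, COP_R = T_C/(T_H − T_C) = 259.00/40.00 = 6.4750.
W = Q_C/COP_R = 139/6.4750 = 21.5 W.

Ẇ_in ≈ 21.5 W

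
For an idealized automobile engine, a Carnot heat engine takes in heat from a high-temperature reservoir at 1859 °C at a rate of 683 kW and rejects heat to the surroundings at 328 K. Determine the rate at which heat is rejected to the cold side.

Q̇_C ≈ 105 kW

T_H = 1859 °C → 1859 + 273.15 = 2132.15 K.
η_rev = 1 − T_C/T_H = 1 − 328.00/2132.15 = 0.8462.
For a reversible cycle Q_C/Q_H = T_C/T_H, so Q_C = 683 × 328.00/2132.15 = 105 kW.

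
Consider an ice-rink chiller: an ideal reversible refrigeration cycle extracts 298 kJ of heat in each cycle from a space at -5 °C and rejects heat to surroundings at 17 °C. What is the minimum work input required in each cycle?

W_in ≈ 24.45 kJ

T_H = 17 °C → 17 + 273.15 = 290.15 K.
T_C = -5 °C → -5 + 273.15 = 268.15 K.
For a reversible refrigerator, COP_R = T_C/(T_H − T_C) = 268.15/22.00 = 12.1886.
W = Q_C/COP_R = 298/12.1886 = 24.45 kJ.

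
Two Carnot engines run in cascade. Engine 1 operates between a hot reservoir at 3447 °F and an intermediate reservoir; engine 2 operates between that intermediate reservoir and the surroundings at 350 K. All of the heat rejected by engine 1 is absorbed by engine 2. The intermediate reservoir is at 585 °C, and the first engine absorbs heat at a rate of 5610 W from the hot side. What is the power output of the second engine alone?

Ẇ₂ ≈ 1310 W

T_H = 3447 °F → (3447 − 32) × 5/9 = 1897.22 °C = 2170.37 K.
T_m = 585 °C → 585 + 273.15 = 858.15 K.
Heat entering the second stage: Q_m = Q_H·(T_m/T_H) = 5610 × 858.15/2170.37 = 2220 W.
Second-stage efficiency η₂ = 1 − T_C/T_m = 1 − 350.00/858.15 = 0.5921, so W₂ = η₂·Q_m = 1310 W.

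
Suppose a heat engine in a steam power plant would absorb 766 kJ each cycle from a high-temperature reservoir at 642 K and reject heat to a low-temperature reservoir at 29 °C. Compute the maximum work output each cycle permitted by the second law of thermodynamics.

T_C = 29 °C → 29 + 273.15 = 302.15 K.
The upper bound on efficiency is η_max = 1 − T_C/T_H = 1 − 302.15/642.00 = 0.5294.
W_max = η_max · Q_H = 0.5294 × 766 = 405 kJ.

W_max ≈ 405 kJ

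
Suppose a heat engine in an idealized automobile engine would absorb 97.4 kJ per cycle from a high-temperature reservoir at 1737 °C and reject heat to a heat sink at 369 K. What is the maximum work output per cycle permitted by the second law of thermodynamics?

T_H = 1737 °C → 1737 + 273.15 = 2010.15 K.
The second-law ceiling is the Carnot efficiency, η_max = 1 − T_C/T_H = 1 − 369.00/2010.15 = 0.8164.
W_max = η_max · Q_H = 0.8164 × 97.4 = 79.5 kJ.

W_max ≈ 79.5 kJ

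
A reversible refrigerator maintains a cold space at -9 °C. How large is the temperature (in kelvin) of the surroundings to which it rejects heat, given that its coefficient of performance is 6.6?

T_C = -9 °C → -9 + 273.15 = 264.15 K.
COP_R = T_C/(T_H − T_C) ⇒ T_H = T_C·(1 + 1/COP_R) = 264.15 × (1 + 1/6.6) = 304.2 K.

T_H ≈ 304.2 K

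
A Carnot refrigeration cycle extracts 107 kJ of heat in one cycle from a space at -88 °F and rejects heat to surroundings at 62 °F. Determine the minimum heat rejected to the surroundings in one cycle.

Q_H ≈ 150 kJ

T_H = 62 °F → (62 − 32) × 5/9 = 16.67 °C = 289.82 K.
T_C = -88 °F → (-88 − 32) × 5/9 = -66.67 °C = 206.48 K.
For a reversible cycle Q_H/Q_C = T_H/T_C, so Q_H = Q_C·T_H/T_C = 107 × 289.82/206.48 = 150 kJ.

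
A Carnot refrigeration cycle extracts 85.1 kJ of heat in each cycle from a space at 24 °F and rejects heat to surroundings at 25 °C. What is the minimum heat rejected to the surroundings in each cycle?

T_H = 25 °C → 25 + 273.15 = 298.15 K.
T_C = 24 °F → (24 − 32) × 5/9 = -4.44 °C = 268.71 K.
For a reversible cycle Q_H/Q_C = T_H/T_C, so Q_H = Q_C·T_H/T_C = 85.1 × 298.15/268.71 = 94.4 kJ.

Q_H ≈ 94.4 kJ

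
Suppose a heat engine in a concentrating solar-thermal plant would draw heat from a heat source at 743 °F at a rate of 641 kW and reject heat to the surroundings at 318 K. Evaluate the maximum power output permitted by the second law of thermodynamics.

T_H = 743 °F → (743 − 32) × 5/9 = 395.00 °C = 668.15 K.
The second-law ceiling is the Carnot efficiency, η_max = 1 − T_C/T_H = 1 − 318.00/668.15 = 0.5241.
W_max = η_max · Q_H = 0.5241 × 641 = 336 kW.

Ẇ_max ≈ 336 kW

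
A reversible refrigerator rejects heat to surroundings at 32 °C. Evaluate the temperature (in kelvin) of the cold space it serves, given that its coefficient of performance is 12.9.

T_H = 32 °C → 32 + 273.15 = 305.15 K.
COP_R = T_C/(T_H − T_C) ⇒ T_C = T_H·COP_R/(1 + COP_R) = 305.15 × 12.9/(1 + 12.9) = 283.2 K.

T_C ≈ 283.2 K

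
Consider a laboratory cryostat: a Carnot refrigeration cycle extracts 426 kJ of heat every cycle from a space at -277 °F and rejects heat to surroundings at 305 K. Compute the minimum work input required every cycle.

T_C = -277 °F → (-277 − 32) × 5/9 = -171.67 °C = 101.48 K.
The reversible coefficient of performance is COP_R = T_C/(T_H − T_C) = 101.48/203.52 = 0.4986.
W = Q_C/COP_R = 426/0.4986 = 854 kJ.

W_in ≈ 854 kJ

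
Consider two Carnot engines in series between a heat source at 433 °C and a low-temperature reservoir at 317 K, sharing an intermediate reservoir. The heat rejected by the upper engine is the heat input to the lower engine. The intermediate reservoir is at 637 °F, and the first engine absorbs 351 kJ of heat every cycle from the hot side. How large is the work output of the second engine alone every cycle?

W₂ ≈ 145 kJ

T_H = 433 °C → 433 + 273.15 = 706.15 K.
T_m = 637 °F → (637 − 32) × 5/9 = 336.11 °C = 609.26 K.
Heat entering the second stage: Q_m = Q_H·(T_m/T_H) = 351 × 609.26/706.15 = 303 kJ.
Second-stage efficiency η₂ = 1 − T_C/T_m = 1 − 317.00/609.26 = 0.4797, so W₂ = η₂·Q_m = 145 kJ.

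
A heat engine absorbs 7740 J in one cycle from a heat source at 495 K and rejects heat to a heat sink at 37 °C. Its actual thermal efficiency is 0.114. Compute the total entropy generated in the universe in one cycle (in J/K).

T_C = 37 °C → 37 + 273.15 = 310.15 K.
W = η·Q_H = 0.114 × 7740 = 882.4 J, so Q_C = Q_H − W = 6858 J.
Entropy balance on the reservoirs: −Q_H/T_H = -15.64 J/K, +Q_C/T_C = 22.11 J/K.
ΔS_univ = −Q_H/T_H + Q_C/T_C = 6.47 J/K (> 0, since η = 0.114 < η_Carnot = 0.373).

ΔS_univ ≈ 6.47 J/K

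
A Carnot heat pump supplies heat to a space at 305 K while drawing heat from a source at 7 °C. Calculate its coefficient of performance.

T_C = 7 °C → 7 + 273.15 = 280.15 K.
COP_HP = T_H/(T_H − T_C) = 305.00/(305.00 − 280.15) = 12.3.

COP_HP ≈ 12.3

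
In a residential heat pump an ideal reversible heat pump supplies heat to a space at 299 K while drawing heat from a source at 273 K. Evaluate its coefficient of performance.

COP_HP ≈ 11.5

The Carnot heat-pump COP is COP_HP = T_H/(T_H − T_C) = 299.00/(299.00 − 273.00) = 11.5.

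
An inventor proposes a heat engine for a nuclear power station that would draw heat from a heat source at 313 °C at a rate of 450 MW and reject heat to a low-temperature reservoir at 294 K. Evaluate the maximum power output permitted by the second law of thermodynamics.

T_H = 313 °C → 313 + 273.15 = 586.15 K.
The second-law ceiling is the Carnot efficiency, η_max = 1 − T_C/T_H = 1 − 294.00/586.15 = 0.4984.
W_max = η_max · Q_H = 0.4984 × 450 = 224.3 MW.

Ẇ_max ≈ 224.3 MW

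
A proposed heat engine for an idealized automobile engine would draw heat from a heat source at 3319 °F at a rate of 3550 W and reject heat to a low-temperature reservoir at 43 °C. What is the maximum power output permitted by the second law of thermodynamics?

T_H = 3319 °F → (3319 − 32) × 5/9 = 1826.11 °C = 2099.26 K.
T_C = 43 °C → 43 + 273.15 = 316.15 K.
The upper bound on efficiency is η_max = 1 − T_C/T_H = 1 − 316.15/2099.26 = 0.8494.
W_max = η_max · Q_H = 0.8494 × 3550 = 3020 W.

Ẇ_max ≈ 3020 W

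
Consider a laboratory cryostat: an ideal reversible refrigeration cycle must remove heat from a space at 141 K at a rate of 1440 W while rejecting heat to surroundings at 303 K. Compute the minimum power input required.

Carnot COP: COP_R = T_C/(T_H − T_C) = 141.00/162.00 = 0.8704.
W = Q_C/COP_R = 1440/0.8704 = 1654 W.

Ẇ_in ≈ 1654 W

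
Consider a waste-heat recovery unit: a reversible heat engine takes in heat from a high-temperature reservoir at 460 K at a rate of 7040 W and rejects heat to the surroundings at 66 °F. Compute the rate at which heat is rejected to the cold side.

T_C = 66 °F → (66 − 32) × 5/9 = 18.89 °C = 292.04 K.
For a reversible engine, η = 1 − T_C/T_H = 1 − 292.04/460.00 = 0.3651.
For a reversible cycle Q_C/Q_H = T_C/T_H, so Q_C = 7040 × 292.04/460.00 = 4470 W.

Q̇_C ≈ 4470 W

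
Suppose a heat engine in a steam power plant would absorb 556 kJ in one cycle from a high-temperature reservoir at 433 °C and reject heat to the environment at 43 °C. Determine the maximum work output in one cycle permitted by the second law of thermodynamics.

T_H = 433 °C → 433 + 273.15 = 706.15 K.
T_C = 43 °C → 43 + 273.15 = 316.15 K.
The second-law ceiling is the Carnot efficiency, η_max = 1 − T_C/T_H = 1 − 316.15/706.15 = 0.5523.
W_max = η_max · Q_H = 0.5523 × 556 = 307 kJ.

W_max ≈ 307 kJ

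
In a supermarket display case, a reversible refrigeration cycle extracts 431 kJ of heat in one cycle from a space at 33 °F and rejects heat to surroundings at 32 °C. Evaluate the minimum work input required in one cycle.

W_in ≈ 49.5 kJ

T_H = 32 °C → 32 + 273.15 = 305.15 K.
T_C = 33 °F → (33 − 32) × 5/9 = 0.56 °C = 273.71 K.
COP_R = T_C/(T_H − T_C) = 273.71/31.44 = 8.7044.
W = Q_C/COP_R = 431/8.7044 = 49.5 kJ.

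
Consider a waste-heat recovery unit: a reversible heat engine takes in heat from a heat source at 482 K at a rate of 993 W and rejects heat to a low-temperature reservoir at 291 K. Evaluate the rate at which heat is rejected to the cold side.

The Carnot efficiency is η = 1 − T_C/T_H = 1 − 291.00/482.00 = 0.3963.
For a reversible cycle Q_C/Q_H = T_C/T_H, so Q_C = 993 × 291.00/482.00 = 599.5 W.

Q̇_C ≈ 599.5 W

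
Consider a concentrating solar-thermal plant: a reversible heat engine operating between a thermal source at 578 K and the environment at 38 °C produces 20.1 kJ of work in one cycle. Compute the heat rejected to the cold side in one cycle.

Q_C ≈ 23.4 kJ

T_C = 38 °C → 38 + 273.15 = 311.15 K.
For a reversible engine, η = 1 − T_C/T_H = 1 − 311.15/578.00 = 0.4617.
Since Q_C/Q_H = T_C/T_H and Q_H = W/η, Q_C = W·T_C/(T_H − T_C) = 20.1 × 311.15/266.85 = 23.4 kJ.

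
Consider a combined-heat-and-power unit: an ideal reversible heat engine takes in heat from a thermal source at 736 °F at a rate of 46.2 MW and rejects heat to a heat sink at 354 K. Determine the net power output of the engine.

Ẇ ≈ 21.6 MW

T_H = 736 °F → (736 − 32) × 5/9 = 391.11 °C = 664.26 K.
The Carnot efficiency is η = 1 − T_C/T_H = 1 − 354.00/664.26 = 0.4671.
W = η·Q_H = 0.4671 × 46.2 = 21.6 MW.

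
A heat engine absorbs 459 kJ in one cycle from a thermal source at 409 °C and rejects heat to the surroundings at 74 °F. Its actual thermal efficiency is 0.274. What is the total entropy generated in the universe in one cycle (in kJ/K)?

T_H = 409 °C → 409 + 273.15 = 682.15 K.
T_C = 74 °F → (74 − 32) × 5/9 = 23.33 °C = 296.48 K.
W = η·Q_H = 0.274 × 459 = 125.8 kJ, so Q_C = Q_H − W = 333.2 kJ.
Reservoir entropy changes: ΔS_H = −Q_H/T_H = −459/682.15 = -0.6729 kJ/K and ΔS_C = +Q_C/T_C = 333.2/296.48 = 1.124 kJ/K.
ΔS_univ = −Q_H/T_H + Q_C/T_C = 0.451 kJ/K (> 0, since η = 0.274 < η_Carnot = 0.565).

ΔS_univ ≈ 0.451 kJ/K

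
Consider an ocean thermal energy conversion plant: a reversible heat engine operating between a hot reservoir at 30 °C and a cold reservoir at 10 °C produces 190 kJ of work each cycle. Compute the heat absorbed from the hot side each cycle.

Q_H ≈ 2880 kJ

T_H = 30 °C → 30 + 273.15 = 303.15 K.
T_C = 10 °C → 10 + 273.15 = 283.15 K.
Carnot efficiency: η = 1 − T_C/T_H = 1 − 283.15/303.15 = 0.0660.
Q_H = W/η = 190/0.0660 = 2880 kJ.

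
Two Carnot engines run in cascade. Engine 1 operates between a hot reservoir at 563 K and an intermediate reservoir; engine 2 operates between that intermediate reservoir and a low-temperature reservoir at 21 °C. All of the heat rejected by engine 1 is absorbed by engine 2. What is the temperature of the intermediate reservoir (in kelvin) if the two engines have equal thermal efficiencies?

T_m ≈ 407 K

T_C = 21 °C → 21 + 273.15 = 294.15 K.
Equal efficiencies require 1 − T_m/T_H = 1 − T_C/T_m, i.e. T_m/T_H = T_C/T_m, so T_m = √(T_H·T_C) = √(563.00 × 294.15) = 407 K.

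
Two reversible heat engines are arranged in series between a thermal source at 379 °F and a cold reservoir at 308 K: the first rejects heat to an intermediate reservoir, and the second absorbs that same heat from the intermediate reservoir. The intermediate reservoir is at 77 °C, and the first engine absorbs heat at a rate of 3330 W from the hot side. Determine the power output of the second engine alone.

Ẇ₂ ≈ 301.2 W

T_H = 379 °F → (379 − 32) × 5/9 = 192.78 °C = 465.93 K.
T_m = 77 °C → 77 + 273.15 = 350.15 K.
Heat entering the second stage: Q_m = Q_H·(T_m/T_H) = 3330 × 350.15/465.93 = 2503 W.
Second-stage efficiency η₂ = 1 − T_C/T_m = 1 − 308.00/350.15 = 0.1204, so W₂ = η₂·Q_m = 301.2 W.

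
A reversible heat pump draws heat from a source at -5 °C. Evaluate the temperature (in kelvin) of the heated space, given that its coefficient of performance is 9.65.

T_H ≈ 299 K

T_C = -5 °C → -5 + 273.15 = 268.15 K.
COP_HP = T_H/(T_H − T_C) ⇒ T_H = T_C·COP_HP/(COP_HP − 1) = 268.15 × 9.65/(9.65 − 1) = 299 K.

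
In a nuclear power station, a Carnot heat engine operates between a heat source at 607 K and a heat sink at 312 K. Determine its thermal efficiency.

η ≈ 0.486

The Carnot efficiency is η = 1 − T_C/T_H = 1 − 312.00/607.00 = 0.486.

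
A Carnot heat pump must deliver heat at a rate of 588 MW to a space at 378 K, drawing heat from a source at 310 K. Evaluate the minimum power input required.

COP_HP = T_H/(T_H − T_C) = 378.00/68.00 = 5.5588.
W = Q_H/COP_HP = 588/5.5588 = 106 MW.

Ẇ_in ≈ 106 MW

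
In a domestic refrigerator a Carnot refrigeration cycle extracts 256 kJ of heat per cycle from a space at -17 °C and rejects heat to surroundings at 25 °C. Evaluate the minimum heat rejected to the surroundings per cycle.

T_H = 25 °C → 25 + 273.15 = 298.15 K.
T_C = -17 °C → -17 + 273.15 = 256.15 K.
For a reversible cycle Q_H/Q_C = T_H/T_C, so Q_H = Q_C·T_H/T_C = 256 × 298.15/256.15 = 298 kJ.

Q_H ≈ 298 kJ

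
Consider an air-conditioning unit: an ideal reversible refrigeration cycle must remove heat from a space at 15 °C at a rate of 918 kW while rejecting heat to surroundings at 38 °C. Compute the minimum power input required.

Ẇ_in ≈ 73.3 kW

T_H = 38 °C → 38 + 273.15 = 311.15 K.
T_C = 15 °C → 15 + 273.15 = 288.15 K.
COP_R = T_C/(T_H − T_C) = 288.15/23.00 = 12.5283.
W = Q_C/COP_R = 918/12.5283 = 73.3 kW.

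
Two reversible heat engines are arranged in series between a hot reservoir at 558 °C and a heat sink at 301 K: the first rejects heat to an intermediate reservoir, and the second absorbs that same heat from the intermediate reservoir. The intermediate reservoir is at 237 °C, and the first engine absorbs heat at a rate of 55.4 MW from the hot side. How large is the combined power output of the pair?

Ẇ_total ≈ 35.3 MW

T_H = 558 °C → 558 + 273.15 = 831.15 K.
Two reversible stages in series are equivalent to a single Carnot engine between T_H and T_C, so η_total = 1 − T_C/T_H = 1 − 301.00/831.15 = 0.6379.
W_total = η_total · Q_H = 0.6379 × 55.4 = 35.3 MW.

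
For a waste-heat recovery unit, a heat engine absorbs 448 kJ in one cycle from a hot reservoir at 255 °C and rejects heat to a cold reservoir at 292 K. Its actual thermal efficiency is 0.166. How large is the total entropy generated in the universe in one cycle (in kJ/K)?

T_H = 255 °C → 255 + 273.15 = 528.15 K.
W = η·Q_H = 0.166 × 448 = 74.37 kJ, so Q_C = Q_H − W = 373.6 kJ.
Reservoir entropy changes: ΔS_H = −Q_H/T_H = −448/528.15 = -0.8482 kJ/K and ΔS_C = +Q_C/T_C = 373.6/292.00 = 1.280 kJ/K.
ΔS_univ = −Q_H/T_H + Q_C/T_C = 0.431 kJ/K (> 0, since η = 0.166 < η_Carnot = 0.447).

ΔS_univ ≈ 0.431 kJ/K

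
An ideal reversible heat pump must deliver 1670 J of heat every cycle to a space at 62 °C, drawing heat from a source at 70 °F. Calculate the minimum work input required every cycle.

W_in ≈ 204 J

T_H = 62 °C → 62 + 273.15 = 335.15 K.
T_C = 70 °F → (70 − 32) × 5/9 = 21.11 °C = 294.26 K.
For a reversible heat pump, COP_HP = T_H/(T_H − T_C) = 335.15/40.89 = 8.1966.
W = Q_H/COP_HP = 1670/8.1966 = 204 J.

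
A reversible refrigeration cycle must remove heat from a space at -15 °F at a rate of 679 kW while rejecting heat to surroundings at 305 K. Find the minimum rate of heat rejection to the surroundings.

Q̇_H ≈ 838.3 kW

T_C = -15 °F → (-15 − 32) × 5/9 = -26.11 °C = 247.04 K.
For a reversible cycle Q_H/Q_C = T_H/T_C, so Q_H = Q_C·T_H/T_C = 679 × 305.00/247.04 = 838.3 kW.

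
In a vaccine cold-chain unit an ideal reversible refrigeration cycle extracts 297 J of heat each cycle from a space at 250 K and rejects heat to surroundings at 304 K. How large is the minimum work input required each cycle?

W_in ≈ 64.2 J

COP_R = T_C/(T_H − T_C) = 250.00/54.00 = 4.6296.
W = Q_C/COP_R = 297/4.6296 = 64.2 J.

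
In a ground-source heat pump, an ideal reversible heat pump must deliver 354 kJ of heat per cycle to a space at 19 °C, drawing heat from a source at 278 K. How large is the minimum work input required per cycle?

T_H = 19 °C → 19 + 273.15 = 292.15 K.
The Carnot heat-pump COP is COP_HP = T_H/(T_H − T_C) = 292.15/14.15 = 20.6466.
W = Q_H/COP_HP = 354/20.6466 = 17.1 kJ.

W_in ≈ 17.1 kJ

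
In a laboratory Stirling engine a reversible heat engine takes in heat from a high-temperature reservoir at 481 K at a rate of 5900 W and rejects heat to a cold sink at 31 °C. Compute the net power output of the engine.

T_C = 31 °C → 31 + 273.15 = 304.15 K.
The Carnot efficiency is η = 1 − T_C/T_H = 1 − 304.15/481.00 = 0.3677.
W = η·Q_H = 0.3677 × 5900 = 2170 W.

Ẇ ≈ 2170 W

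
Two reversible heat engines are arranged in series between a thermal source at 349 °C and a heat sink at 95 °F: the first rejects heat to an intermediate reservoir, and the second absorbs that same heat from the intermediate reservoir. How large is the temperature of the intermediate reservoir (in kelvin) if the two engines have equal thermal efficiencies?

T_H = 349 °C → 349 + 273.15 = 622.15 K.
T_C = 95 °F → (95 − 32) × 5/9 = 35.00 °C = 308.15 K.
Equal efficiencies require 1 − T_m/T_H = 1 − T_C/T_m, i.e. T_m/T_H = T_C/T_m, so T_m = √(T_H·T_C) = √(622.15 × 308.15) = 438 K.

T_m ≈ 438 K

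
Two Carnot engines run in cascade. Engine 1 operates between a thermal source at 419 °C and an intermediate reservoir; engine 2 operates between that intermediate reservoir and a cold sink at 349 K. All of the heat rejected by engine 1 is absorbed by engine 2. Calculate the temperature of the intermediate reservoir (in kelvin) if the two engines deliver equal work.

T_H = 419 °C → 419 + 273.15 = 692.15 K.
For reversible stages Q_m = Q_H·(T_m/T_H). Setting W₁ = Q_H(1 − T_m/T_H) equal to W₂ = Q_m(1 − T_C/T_m) = Q_H·(T_m − T_C)/T_H gives T_H − T_m = T_m − T_C, so T_m = (T_H + T_C)/2 = (692.15 + 349.00)/2 = 520.6 K.

T_m ≈ 520.6 K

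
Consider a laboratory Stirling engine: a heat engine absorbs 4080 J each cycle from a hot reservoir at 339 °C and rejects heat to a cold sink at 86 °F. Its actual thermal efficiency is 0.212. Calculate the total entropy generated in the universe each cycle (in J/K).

ΔS_univ ≈ 3.940 J/K

T_H = 339 °C → 339 + 273.15 = 612.15 K.
T_C = 86 °F → (86 − 32) × 5/9 = 30.00 °C = 303.15 K.
W = η·Q_H = 0.212 × 4080 = 865.0 J, so Q_C = Q_H − W = 3215 J.
Reservoir entropy changes: ΔS_H = −Q_H/T_H = −4080/612.15 = -6.665 J/K and ΔS_C = +Q_C/T_C = 3215/303.15 = 10.61 J/K.
ΔS_univ = −Q_H/T_H + Q_C/T_C = 3.940 J/K (> 0, since η = 0.212 < η_Carnot = 0.505).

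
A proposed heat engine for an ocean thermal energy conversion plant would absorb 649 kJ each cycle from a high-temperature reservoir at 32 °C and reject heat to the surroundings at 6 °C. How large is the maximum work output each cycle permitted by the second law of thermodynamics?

T_H = 32 °C → 32 + 273.15 = 305.15 K.
T_C = 6 °C → 6 + 273.15 = 279.15 K.
By the Carnot theorem, η_max = 1 − T_C/T_H = 1 − 279.15/305.15 = 0.0852.
W_max = η_max · Q_H = 0.0852 × 649 = 55.3 kJ.

W_max ≈ 55.3 kJ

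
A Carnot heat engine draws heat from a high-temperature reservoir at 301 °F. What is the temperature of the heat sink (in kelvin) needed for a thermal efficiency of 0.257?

T_H = 301 °F → (301 − 32) × 5/9 = 149.44 °C = 422.59 K.
From η = 1 − T_C/T_H, T_C = T_H·(1 − η) = 422.59 × (1 − 0.257) = 314 K.

T_C ≈ 314 K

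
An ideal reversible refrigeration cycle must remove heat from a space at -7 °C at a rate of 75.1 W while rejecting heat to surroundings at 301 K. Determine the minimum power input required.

T_C = -7 °C → -7 + 273.15 = 266.15 K.
For a reversible refrigerator, COP_R = T_C/(T_H − T_C) = 266.15/34.85 = 7.6370.
W = Q_C/COP_R = 75.1/7.6370 = 9.83 W.

Ẇ_in ≈ 9.83 W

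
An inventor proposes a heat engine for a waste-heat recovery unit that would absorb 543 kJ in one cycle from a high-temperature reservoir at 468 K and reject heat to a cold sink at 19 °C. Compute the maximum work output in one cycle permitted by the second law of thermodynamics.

T_C = 19 °C → 19 + 273.15 = 292.15 K.
No engine can exceed the Carnot limit: η_max = 1 − T_C/T_H = 1 − 292.15/468.00 = 0.3757.
W_max = η_max · Q_H = 0.3757 × 543 = 204 kJ.

W_max ≈ 204 kJ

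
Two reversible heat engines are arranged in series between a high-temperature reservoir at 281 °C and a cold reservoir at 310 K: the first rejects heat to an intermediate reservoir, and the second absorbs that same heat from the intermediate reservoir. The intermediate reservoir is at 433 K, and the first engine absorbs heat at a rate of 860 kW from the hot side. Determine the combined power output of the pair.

T_H = 281 °C → 281 + 273.15 = 554.15 K.
Two reversible stages in series are equivalent to a single Carnot engine between T_H and T_C, so η_total = 1 − T_C/T_H = 1 − 310.00/554.15 = 0.4406.
W_total = η_total · Q_H = 0.4406 × 860 = 379 kW.

Ẇ_total ≈ 379 kW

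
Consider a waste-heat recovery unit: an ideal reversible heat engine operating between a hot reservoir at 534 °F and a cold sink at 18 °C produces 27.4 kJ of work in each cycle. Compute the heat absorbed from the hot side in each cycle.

Q_H ≈ 57.98 kJ

T_H = 534 °F → (534 − 32) × 5/9 = 278.89 °C = 552.04 K.
T_C = 18 °C → 18 + 273.15 = 291.15 K.
For a reversible engine, η = 1 − T_C/T_H = 1 − 291.15/552.04 = 0.4726.
Q_H = W/η = 27.4/0.4726 = 57.98 kJ.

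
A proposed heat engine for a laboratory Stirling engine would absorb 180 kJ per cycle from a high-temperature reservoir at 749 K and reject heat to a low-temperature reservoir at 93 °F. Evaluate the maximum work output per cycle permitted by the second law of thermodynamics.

T_C = 93 °F → (93 − 32) × 5/9 = 33.89 °C = 307.04 K.
The second-law ceiling is the Carnot efficiency, η_max = 1 − T_C/T_H = 1 − 307.04/749.00 = 0.5901.
W_max = η_max · Q_H = 0.5901 × 180 = 106 kJ.

W_max ≈ 106 kJ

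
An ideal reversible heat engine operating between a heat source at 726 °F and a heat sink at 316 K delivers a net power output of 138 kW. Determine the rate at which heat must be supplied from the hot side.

Q̇_H ≈ 265 kW

T_H = 726 °F → (726 − 32) × 5/9 = 385.56 °C = 658.71 K.
η_rev = 1 − T_C/T_H = 1 − 316.00/658.71 = 0.5203.
Q_H = W/η = 138/0.5203 = 265 kW.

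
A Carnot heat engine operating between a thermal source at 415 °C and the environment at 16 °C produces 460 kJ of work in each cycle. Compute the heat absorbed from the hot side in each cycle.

Q_H ≈ 793 kJ

T_H = 415 °C → 415 + 273.15 = 688.15 K.
T_C = 16 °C → 16 + 273.15 = 289.15 K.
η_rev = 1 − T_C/T_H = 1 − 289.15/688.15 = 0.5798.
Q_H = W/η = 460/0.5798 = 793 kJ.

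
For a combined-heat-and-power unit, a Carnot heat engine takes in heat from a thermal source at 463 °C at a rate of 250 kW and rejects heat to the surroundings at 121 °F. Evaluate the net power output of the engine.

T_H = 463 °C → 463 + 273.15 = 736.15 K.
T_C = 121 °F → (121 − 32) × 5/9 = 49.44 °C = 322.59 K.
Carnot efficiency: η = 1 − T_C/T_H = 1 − 322.59/736.15 = 0.5618.
W = η·Q_H = 0.5618 × 250 = 140 kW.

Ẇ ≈ 140 kW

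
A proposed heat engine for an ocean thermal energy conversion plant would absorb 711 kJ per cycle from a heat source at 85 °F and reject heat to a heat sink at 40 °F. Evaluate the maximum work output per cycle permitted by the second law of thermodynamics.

T_H = 85 °F → (85 − 32) × 5/9 = 29.44 °C = 302.59 K.
T_C = 40 °F → (40 − 32) × 5/9 = 4.44 °C = 277.59 K.
The upper bound on efficiency is η_max = 1 − T_C/T_H = 1 − 277.59/302.59 = 0.0826.
W_max = η_max · Q_H = 0.0826 × 711 = 58.7 kJ.

W_max ≈ 58.7 kJ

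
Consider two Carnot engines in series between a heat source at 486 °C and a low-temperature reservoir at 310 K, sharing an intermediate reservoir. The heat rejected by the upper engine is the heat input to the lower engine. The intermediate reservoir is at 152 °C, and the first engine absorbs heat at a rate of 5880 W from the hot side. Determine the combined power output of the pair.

Ẇ_total ≈ 3480 W

T_H = 486 °C → 486 + 273.15 = 759.15 K.
Two reversible stages in series are equivalent to a single Carnot engine between T_H and T_C, so η_total = 1 − T_C/T_H = 1 − 310.00/759.15 = 0.5916.
W_total = η_total · Q_H = 0.5916 × 5880 = 3480 W.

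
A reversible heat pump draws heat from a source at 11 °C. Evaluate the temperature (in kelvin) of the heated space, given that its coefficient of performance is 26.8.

T_H ≈ 295 K

T_C = 11 °C → 11 + 273.15 = 284.15 K.
COP_HP = T_H/(T_H − T_C) ⇒ T_H = T_C·COP_HP/(COP_HP − 1) = 284.15 × 26.8/(26.8 − 1) = 295 K.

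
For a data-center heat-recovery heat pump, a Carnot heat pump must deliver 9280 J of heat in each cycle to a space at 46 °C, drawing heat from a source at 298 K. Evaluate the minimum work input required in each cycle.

W_in ≈ 615 J

T_H = 46 °C → 46 + 273.15 = 319.15 K.
For a reversible heat pump, COP_HP = T_H/(T_H − T_C) = 319.15/21.15 = 15.0898.
W = Q_H/COP_HP = 9280/15.0898 = 615 J.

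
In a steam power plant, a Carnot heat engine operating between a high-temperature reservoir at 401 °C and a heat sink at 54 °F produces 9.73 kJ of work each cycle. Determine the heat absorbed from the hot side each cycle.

T_H = 401 °C → 401 + 273.15 = 674.15 K.
T_C = 54 °F → (54 − 32) × 5/9 = 12.22 °C = 285.37 K.
η_rev = 1 − T_C/T_H = 1 − 285.37/674.15 = 0.5767.
Q_H = W/η = 9.73/0.5767 = 16.9 kJ.

Q_H ≈ 16.9 kJ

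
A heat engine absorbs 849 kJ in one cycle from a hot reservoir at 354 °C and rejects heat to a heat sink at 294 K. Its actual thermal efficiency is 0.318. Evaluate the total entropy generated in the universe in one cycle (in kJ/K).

T_H = 354 °C → 354 + 273.15 = 627.15 K.
W = η·Q_H = 0.318 × 849 = 270.0 kJ, so Q_C = Q_H − W = 579.0 kJ.
The hot reservoir loses entropy Q_H/T_H = 849/627.15 = 1.354 kJ/K; the cold reservoir gains Q_C/T_C = 579.0/294.00 = 1.969 kJ/K.
ΔS_univ = −Q_H/T_H + Q_C/T_C = 0.616 kJ/K (> 0, since η = 0.318 < η_Carnot = 0.531).

ΔS_univ ≈ 0.616 kJ/K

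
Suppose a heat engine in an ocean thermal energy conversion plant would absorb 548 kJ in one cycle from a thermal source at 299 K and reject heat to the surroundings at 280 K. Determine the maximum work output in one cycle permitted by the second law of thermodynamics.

W_max ≈ 34.82 kJ

No engine can exceed the Carnot limit: η_max = 1 − T_C/T_H = 1 − 280.00/299.00 = 0.0635.
W_max = η_max · Q_H = 0.0635 × 548 = 34.82 kJ.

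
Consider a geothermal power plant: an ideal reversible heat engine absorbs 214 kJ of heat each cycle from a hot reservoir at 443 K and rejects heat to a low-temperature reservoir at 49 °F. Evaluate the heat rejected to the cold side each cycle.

T_C = 49 °F → (49 − 32) × 5/9 = 9.44 °C = 282.59 K.
η_rev = 1 − T_C/T_H = 1 − 282.59/443.00 = 0.3621.
For a reversible cycle Q_C/Q_H = T_C/T_H, so Q_C = 214 × 282.59/443.00 = 137 kJ.

Q_C ≈ 137 kJ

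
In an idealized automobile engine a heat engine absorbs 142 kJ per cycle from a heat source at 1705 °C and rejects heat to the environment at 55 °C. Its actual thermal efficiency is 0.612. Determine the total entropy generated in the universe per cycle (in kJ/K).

ΔS_univ ≈ 0.0961 kJ/K

T_H = 1705 °C → 1705 + 273.15 = 1978.15 K.
T_C = 55 °C → 55 + 273.15 = 328.15 K.
W = η·Q_H = 0.612 × 142 = 86.90 kJ, so Q_C = Q_H − W = 55.10 kJ.
Entropy balance on the reservoirs: −Q_H/T_H = -0.07178 kJ/K, +Q_C/T_C = 0.1679 kJ/K.
ΔS_univ = −Q_H/T_H + Q_C/T_C = 0.0961 kJ/K (> 0, since η = 0.612 < η_Carnot = 0.834).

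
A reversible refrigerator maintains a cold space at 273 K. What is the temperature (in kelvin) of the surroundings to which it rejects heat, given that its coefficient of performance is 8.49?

T_H ≈ 305.2 K

COP_R = T_C/(T_H − T_C) ⇒ T_H = T_C·(1 + 1/COP_R) = 273.00 × (1 + 1/8.49) = 305.2 K.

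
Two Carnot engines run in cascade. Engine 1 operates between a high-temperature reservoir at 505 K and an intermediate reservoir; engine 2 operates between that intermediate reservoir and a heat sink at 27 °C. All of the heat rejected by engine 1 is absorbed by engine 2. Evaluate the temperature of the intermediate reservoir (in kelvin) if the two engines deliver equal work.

T_m ≈ 402.6 K

T_C = 27 °C → 27 + 273.15 = 300.15 K.
For reversible stages Q_m = Q_H·(T_m/T_H). Setting W₁ = Q_H(1 − T_m/T_H) equal to W₂ = Q_m(1 − T_C/T_m) = Q_H·(T_m − T_C)/T_H gives T_H − T_m = T_m − T_C, so T_m = (T_H + T_C)/2 = (505.00 + 300.15)/2 = 402.6 K.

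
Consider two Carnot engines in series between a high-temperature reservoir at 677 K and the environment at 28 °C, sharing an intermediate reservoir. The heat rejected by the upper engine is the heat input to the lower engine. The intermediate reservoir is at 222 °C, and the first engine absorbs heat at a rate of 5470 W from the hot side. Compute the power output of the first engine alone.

Ẇ₁ ≈ 1470 W

T_C = 28 °C → 28 + 273.15 = 301.15 K.
T_m = 222 °C → 222 + 273.15 = 495.15 K.
First-stage efficiency η₁ = 1 − T_m/T_H = 1 − 495.15/677.00 = 0.2686.
W₁ = η₁·Q_H = 0.2686 × 5470 = 1470 W.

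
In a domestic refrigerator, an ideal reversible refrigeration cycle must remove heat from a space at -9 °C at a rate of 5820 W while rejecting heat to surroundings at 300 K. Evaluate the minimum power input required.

T_C = -9 °C → -9 + 273.15 = 264.15 K.
COP_R = T_C/(T_H − T_C) = 264.15/35.85 = 7.3682.
W = Q_C/COP_R = 5820/7.3682 = 790 W.

Ẇ_in ≈ 790 W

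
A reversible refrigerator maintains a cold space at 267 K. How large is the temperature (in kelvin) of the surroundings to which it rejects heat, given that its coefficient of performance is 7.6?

COP_R = T_C/(T_H − T_C) ⇒ T_H = T_C·(1 + 1/COP_R) = 267.00 × (1 + 1/7.6) = 302 K.

T_H ≈ 302 K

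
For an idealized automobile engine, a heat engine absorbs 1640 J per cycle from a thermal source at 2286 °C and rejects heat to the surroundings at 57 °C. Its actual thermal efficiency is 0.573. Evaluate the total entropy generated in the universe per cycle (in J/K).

T_H = 2286 °C → 2286 + 273.15 = 2559.15 K.
T_C = 57 °C → 57 + 273.15 = 330.15 K.
W = η·Q_H = 0.573 × 1640 = 939.7 J, so Q_C = Q_H − W = 700.3 J.
Reservoir entropy changes: ΔS_H = −Q_H/T_H = −1640/2559.15 = -0.6408 J/K and ΔS_C = +Q_C/T_C = 700.3/330.15 = 2.121 J/K.
ΔS_univ = −Q_H/T_H + Q_C/T_C = 1.480 J/K (> 0, since η = 0.573 < η_Carnot = 0.871).

ΔS_univ ≈ 1.480 J/K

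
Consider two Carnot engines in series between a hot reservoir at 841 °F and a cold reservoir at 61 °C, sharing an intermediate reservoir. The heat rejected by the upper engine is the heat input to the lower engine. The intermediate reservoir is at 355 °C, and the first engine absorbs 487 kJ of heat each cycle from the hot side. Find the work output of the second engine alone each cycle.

W₂ ≈ 198 kJ

T_H = 841 °F → (841 − 32) × 5/9 = 449.44 °C = 722.59 K.
T_C = 61 °C → 61 + 273.15 = 334.15 K.
T_m = 355 °C → 355 + 273.15 = 628.15 K.
Heat entering the second stage: Q_m = Q_H·(T_m/T_H) = 487 × 628.15/722.59 = 423 kJ.
Second-stage efficiency η₂ = 1 − T_C/T_m = 1 − 334.15/628.15 = 0.4680, so W₂ = η₂·Q_m = 198 kJ.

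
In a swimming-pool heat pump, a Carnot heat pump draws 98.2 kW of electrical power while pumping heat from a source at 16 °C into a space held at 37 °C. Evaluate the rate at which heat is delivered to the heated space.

Q̇_H ≈ 1450 kW

T_H = 37 °C → 37 + 273.15 = 310.15 K.
T_C = 16 °C → 16 + 273.15 = 289.15 K.
COP_HP = T_H/(T_H − T_C) = 310.15/21.00 = 14.7690.
Q_H = COP_HP · W = 14.7690 × 98.2 = 1450 kW.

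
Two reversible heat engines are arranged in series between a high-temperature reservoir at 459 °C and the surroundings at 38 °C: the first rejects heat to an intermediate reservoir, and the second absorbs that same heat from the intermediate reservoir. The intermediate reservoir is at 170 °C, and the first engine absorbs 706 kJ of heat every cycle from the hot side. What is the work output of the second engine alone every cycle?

W₂ ≈ 127.3 kJ

T_H = 459 °C → 459 + 273.15 = 732.15 K.
T_C = 38 °C → 38 + 273.15 = 311.15 K.
T_m = 170 °C → 170 + 273.15 = 443.15 K.
Heat entering the second stage: Q_m = Q_H·(T_m/T_H) = 706 × 443.15/732.15 = 427.3 kJ.
Second-stage efficiency η₂ = 1 − T_C/T_m = 1 − 311.15/443.15 = 0.2979, so W₂ = η₂·Q_m = 127.3 kJ.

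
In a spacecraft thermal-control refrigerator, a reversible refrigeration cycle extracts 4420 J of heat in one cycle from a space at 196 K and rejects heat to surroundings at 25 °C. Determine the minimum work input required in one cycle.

T_H = 25 °C → 25 + 273.15 = 298.15 K.
The reversible coefficient of performance is COP_R = T_C/(T_H − T_C) = 196.00/102.15 = 1.9187.
W = Q_C/COP_R = 4420/1.9187 = 2304 J.

W_in ≈ 2304 J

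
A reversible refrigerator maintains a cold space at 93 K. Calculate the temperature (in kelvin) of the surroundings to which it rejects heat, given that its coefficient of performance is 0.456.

T_H ≈ 297 K

COP_R = T_C/(T_H − T_C) ⇒ T_H = T_C·(1 + 1/COP_R) = 93.00 × (1 + 1/0.456) = 297 K.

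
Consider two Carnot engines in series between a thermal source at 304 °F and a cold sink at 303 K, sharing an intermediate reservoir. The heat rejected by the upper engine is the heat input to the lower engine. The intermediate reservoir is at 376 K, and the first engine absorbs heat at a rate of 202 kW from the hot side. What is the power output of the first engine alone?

T_H = 304 °F → (304 − 32) × 5/9 = 151.11 °C = 424.26 K.
First-stage efficiency η₁ = 1 − T_m/T_H = 1 − 376.00/424.26 = 0.1138.
W₁ = η₁·Q_H = 0.1138 × 202 = 23.0 kW.

Ẇ₁ ≈ 23.0 kW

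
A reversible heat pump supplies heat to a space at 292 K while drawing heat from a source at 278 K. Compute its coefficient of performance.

The Carnot heat-pump COP is COP_HP = T_H/(T_H − T_C) = 292.00/(292.00 − 278.00) = 20.86.

COP_HP ≈ 20.86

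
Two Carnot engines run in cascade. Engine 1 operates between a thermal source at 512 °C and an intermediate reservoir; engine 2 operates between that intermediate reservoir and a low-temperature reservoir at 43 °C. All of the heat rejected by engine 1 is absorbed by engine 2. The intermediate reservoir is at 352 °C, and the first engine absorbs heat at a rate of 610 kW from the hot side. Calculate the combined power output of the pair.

Ẇ_total ≈ 364 kW

T_H = 512 °C → 512 + 273.15 = 785.15 K.
T_C = 43 °C → 43 + 273.15 = 316.15 K.
Two reversible stages in series are equivalent to a single Carnot engine between T_H and T_C, so η_total = 1 − T_C/T_H = 1 − 316.15/785.15 = 0.5973.
W_total = η_total · Q_H = 0.5973 × 610 = 364 kW.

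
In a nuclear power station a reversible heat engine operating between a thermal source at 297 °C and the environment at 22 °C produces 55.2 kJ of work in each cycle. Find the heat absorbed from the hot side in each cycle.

Q_H ≈ 114 kJ

T_H = 297 °C → 297 + 273.15 = 570.15 K.
T_C = 22 °C → 22 + 273.15 = 295.15 K.
Since the cycle is reversible, η = 1 − T_C/T_H = 1 − 295.15/570.15 = 0.4823.
Q_H = W/η = 55.2/0.4823 = 114 kJ.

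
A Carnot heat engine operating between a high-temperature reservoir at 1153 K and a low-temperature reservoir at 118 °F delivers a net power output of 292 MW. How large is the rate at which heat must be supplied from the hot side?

Q̇_H ≈ 404.6 MW

T_C = 118 °F → (118 − 32) × 5/9 = 47.78 °C = 320.93 K.
Carnot efficiency: η = 1 − T_C/T_H = 1 − 320.93/1153.00 = 0.7217.
Q_H = W/η = 292/0.7217 = 404.6 MW.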